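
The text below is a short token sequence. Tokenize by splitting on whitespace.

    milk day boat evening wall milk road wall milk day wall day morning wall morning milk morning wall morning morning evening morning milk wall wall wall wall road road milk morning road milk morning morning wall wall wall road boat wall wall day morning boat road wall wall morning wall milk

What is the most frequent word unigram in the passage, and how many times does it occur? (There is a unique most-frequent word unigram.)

Unigram frequencies (highest first):
  wall: 17
  morning: 11
  milk: 8
  road: 6
  day: 4
  boat: 3
  … (1 more, each ≤ 2)

"wall", 17 times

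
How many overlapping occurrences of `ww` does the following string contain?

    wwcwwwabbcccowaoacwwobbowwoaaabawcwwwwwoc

Sliding a length-2 window over the 41 characters (40 positions):
  position 1–2: ww
  position 4–5: ww
  position 5–6: ww
  position 19–20: ww
  position 25–26: ww
  position 35–36: ww
  position 36–37: ww
  position 37–38: ww
  position 38–39: ww

9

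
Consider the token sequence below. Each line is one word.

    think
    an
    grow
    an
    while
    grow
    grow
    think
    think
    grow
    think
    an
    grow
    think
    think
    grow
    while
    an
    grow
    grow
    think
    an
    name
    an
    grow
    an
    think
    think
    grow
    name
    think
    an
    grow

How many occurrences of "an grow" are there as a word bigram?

Scanning the 32 overlapping bigram windows for "an grow":
  position 2–3: an grow
  position 12–13: an grow
  position 18–19: an grow
  position 24–25: an grow
  position 32–33: an grow

5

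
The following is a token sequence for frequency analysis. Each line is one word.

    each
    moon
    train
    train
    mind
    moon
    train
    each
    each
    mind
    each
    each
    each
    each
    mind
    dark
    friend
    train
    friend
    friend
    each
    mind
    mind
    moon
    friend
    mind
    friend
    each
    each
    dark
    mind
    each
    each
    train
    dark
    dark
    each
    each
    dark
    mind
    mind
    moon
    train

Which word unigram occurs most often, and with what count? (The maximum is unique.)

Unigram frequencies (highest first):
  each: 14
  mind: 9
  train: 6
  dark: 5
  friend: 5
  moon: 4

"each", 14 times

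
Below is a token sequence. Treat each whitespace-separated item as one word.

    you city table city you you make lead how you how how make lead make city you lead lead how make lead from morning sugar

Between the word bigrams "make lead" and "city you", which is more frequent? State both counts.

"make lead": 3 occurrences
"city you": 2 occurrences

"make lead" (3 vs 2)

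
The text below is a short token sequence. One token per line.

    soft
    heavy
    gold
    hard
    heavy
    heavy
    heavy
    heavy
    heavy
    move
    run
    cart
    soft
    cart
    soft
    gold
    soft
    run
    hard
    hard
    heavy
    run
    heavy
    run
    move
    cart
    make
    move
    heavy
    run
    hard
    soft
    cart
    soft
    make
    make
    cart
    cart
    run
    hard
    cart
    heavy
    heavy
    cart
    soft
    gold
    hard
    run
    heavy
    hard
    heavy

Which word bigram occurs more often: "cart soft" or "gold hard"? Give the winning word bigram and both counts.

"cart soft" (4 vs 2)

"cart soft": 4 occurrences
"gold hard": 2 occurrences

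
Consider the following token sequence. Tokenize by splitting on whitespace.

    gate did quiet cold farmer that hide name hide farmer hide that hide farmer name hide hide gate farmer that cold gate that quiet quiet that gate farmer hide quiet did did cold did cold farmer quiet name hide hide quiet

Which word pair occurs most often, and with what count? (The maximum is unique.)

Bigram frequencies (highest first):
  name hide: 3
  cold farmer: 2
  farmer that: 2
  that hide: 2
  hide farmer: 2
  farmer hide: 2
  … (23 more, each ≤ 2)

"name hide", 3 times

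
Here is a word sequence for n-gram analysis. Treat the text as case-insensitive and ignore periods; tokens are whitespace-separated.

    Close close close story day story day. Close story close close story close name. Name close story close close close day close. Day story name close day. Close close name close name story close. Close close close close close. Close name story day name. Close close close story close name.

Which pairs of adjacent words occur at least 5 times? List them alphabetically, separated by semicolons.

close close; close name; close story; story close

Bigram counts meeting the condition (at least 5 times):
  close close: 14
  close name: 5
  close story: 5
  story close: 5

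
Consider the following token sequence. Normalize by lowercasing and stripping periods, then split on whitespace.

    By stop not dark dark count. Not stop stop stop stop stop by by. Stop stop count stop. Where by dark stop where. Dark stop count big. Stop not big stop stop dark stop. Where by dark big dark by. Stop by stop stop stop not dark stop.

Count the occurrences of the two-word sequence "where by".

Scanning the 47 overlapping bigram windows for "where by":
  position 19–20: where by
  position 35–36: where by

2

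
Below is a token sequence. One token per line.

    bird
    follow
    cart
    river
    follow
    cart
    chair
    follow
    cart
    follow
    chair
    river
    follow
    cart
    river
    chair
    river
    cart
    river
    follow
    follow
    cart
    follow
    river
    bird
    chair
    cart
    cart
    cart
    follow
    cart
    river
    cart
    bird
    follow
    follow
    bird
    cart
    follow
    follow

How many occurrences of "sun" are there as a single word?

Scanning the 40 tokens for "sun":
  (none found)

0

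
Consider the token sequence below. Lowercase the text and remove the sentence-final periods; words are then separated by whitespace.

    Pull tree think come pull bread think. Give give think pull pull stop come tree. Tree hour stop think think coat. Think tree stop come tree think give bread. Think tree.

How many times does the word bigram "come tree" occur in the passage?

2

Scanning the 30 overlapping bigram windows for "come tree":
  position 14–15: come tree
  position 25–26: come tree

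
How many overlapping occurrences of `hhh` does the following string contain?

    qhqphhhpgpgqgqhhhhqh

3

Sliding a length-3 window over the 20 characters (18 positions):
  position 5–7: hhh
  position 15–17: hhh
  position 16–18: hhh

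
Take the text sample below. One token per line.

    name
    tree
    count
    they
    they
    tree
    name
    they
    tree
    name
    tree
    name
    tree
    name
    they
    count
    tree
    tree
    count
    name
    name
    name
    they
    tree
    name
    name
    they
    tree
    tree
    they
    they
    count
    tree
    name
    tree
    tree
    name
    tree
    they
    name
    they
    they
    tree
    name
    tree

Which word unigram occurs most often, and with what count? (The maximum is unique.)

"tree", 16 times

Unigram frequencies (highest first):
  tree: 16
  name: 14
  they: 11
  count: 4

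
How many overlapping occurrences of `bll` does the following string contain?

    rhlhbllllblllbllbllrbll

5

Sliding a length-3 window over the 23 characters (21 positions):
  position 5–7: bll
  position 10–12: bll
  position 14–16: bll
  position 17–19: bll
  position 21–23: bll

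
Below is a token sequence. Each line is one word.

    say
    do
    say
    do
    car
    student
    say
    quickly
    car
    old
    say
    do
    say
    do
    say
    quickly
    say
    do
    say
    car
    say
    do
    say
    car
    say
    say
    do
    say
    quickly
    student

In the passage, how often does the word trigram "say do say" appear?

Scanning the 28 overlapping trigram windows for "say do say":
  position 1–3: say do say
  position 11–13: say do say
  position 13–15: say do say
  position 17–19: say do say
  position 21–23: say do say
  position 26–28: say do say

6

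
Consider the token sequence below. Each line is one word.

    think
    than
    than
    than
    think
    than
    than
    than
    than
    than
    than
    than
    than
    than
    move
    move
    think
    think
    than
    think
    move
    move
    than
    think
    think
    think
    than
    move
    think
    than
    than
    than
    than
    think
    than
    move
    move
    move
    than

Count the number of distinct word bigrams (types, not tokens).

39 tokens → 38 bigram windows in total.
Repeated bigrams (each contributes count−1 duplicates):
  than than: 13
  think than: 6
  move move: 4
  than think: 4
  than move: 3
  think think: 3
  move than: 2
  move think: 2
29 duplicate windows → 38 − 29 = 9 distinct.

9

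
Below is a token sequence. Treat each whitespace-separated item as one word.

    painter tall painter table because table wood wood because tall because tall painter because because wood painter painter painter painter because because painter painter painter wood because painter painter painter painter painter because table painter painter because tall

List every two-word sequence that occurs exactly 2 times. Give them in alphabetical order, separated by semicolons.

Bigram counts meeting the condition (exactly 2 times):
  because because: 2
  because painter: 2
  because table: 2
  tall painter: 2
  wood because: 2

because because; because painter; because table; tall painter; wood because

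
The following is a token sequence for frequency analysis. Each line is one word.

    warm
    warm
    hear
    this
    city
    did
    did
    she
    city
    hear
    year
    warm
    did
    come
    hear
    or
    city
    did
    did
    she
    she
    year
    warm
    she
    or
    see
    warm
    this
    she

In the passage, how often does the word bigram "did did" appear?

Scanning the 28 overlapping bigram windows for "did did":
  position 6–7: did did
  position 18–19: did did

2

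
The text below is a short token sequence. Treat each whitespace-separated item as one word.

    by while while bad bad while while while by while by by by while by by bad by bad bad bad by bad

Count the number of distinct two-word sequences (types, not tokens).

9

23 tokens → 22 bigram windows in total.
Repeated bigrams (each contributes count−1 duplicates):
  bad bad: 3
  by bad: 3
  by by: 3
  by while: 3
  while by: 3
  while while: 3
  bad by: 2
13 duplicate windows → 22 − 13 = 9 distinct.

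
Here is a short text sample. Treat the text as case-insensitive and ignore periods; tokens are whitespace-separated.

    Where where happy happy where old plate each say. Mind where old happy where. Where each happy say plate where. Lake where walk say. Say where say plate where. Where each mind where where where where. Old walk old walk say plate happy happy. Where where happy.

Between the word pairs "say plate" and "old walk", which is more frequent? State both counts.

"say plate" (3 vs 2)

"say plate": 3 occurrences
"old walk": 2 occurrences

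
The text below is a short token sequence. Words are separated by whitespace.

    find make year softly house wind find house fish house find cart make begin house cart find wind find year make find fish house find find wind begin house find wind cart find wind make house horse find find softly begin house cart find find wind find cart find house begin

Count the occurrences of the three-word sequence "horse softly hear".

0

Scanning the 49 overlapping trigram windows for "horse softly hear":
  (none found)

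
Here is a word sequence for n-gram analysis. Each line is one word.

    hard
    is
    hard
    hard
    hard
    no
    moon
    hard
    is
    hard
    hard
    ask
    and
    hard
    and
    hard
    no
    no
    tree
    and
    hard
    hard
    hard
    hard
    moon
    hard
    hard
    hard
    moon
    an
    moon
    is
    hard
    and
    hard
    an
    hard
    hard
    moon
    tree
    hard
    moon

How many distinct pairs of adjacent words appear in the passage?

21

42 tokens → 41 bigram windows in total.
Repeated bigrams (each contributes count−1 duplicates):
  hard hard: 9
  and hard: 4
  hard moon: 4
  is hard: 3
  hard and: 2
  hard is: 2
  hard no: 2
  moon hard: 2
20 duplicate windows → 41 − 20 = 21 distinct.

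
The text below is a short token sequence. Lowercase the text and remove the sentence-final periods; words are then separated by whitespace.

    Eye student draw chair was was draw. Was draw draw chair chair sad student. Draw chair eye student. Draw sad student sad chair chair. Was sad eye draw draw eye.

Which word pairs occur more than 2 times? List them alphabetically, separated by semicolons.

draw chair; student draw

Bigram counts meeting the condition (more than 2 times):
  draw chair: 3
  student draw: 3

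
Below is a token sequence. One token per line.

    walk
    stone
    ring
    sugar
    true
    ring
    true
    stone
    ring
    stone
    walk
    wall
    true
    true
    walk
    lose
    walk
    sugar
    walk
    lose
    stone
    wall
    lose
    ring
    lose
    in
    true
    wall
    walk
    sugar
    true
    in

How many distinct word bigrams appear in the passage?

27

32 tokens → 31 bigram windows in total.
Repeated bigrams (each contributes count−1 duplicates):
  stone ring: 2
  sugar true: 2
  walk lose: 2
  walk sugar: 2
4 duplicate windows → 31 − 4 = 27 distinct.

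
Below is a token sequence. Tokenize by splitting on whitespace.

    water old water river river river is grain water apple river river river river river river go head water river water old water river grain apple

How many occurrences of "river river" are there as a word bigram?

Scanning the 25 overlapping bigram windows for "river river":
  position 4–5: river river
  position 5–6: river river
  position 11–12: river river
  position 12–13: river river
  position 13–14: river river
  position 14–15: river river
  position 15–16: river river

7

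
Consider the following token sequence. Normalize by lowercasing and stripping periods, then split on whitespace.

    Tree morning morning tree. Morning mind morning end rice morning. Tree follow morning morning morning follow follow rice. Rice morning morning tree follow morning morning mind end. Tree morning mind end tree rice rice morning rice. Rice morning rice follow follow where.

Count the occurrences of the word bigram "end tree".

2

Scanning the 41 overlapping bigram windows for "end tree":
  position 27–28: end tree
  position 31–32: end tree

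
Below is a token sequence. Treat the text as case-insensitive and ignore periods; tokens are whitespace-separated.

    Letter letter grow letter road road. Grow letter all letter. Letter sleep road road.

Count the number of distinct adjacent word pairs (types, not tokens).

10

14 tokens → 13 bigram windows in total.
Repeated bigrams (each contributes count−1 duplicates):
  grow letter: 2
  letter letter: 2
  road road: 2
3 duplicate windows → 13 − 3 = 10 distinct.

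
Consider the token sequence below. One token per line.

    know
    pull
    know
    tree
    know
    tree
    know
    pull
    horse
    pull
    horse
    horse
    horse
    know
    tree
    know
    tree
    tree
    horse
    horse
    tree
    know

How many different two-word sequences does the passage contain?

11

22 tokens → 21 bigram windows in total.
Repeated bigrams (each contributes count−1 duplicates):
  know tree: 4
  tree know: 4
  horse horse: 3
  know pull: 2
  pull horse: 2
10 duplicate windows → 21 − 10 = 11 distinct.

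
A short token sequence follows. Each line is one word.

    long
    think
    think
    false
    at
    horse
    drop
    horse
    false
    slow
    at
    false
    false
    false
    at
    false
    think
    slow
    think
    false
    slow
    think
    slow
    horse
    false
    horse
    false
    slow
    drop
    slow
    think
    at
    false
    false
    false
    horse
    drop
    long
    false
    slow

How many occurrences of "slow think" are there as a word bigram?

3

Scanning the 39 overlapping bigram windows for "slow think":
  position 18–19: slow think
  position 21–22: slow think
  position 30–31: slow think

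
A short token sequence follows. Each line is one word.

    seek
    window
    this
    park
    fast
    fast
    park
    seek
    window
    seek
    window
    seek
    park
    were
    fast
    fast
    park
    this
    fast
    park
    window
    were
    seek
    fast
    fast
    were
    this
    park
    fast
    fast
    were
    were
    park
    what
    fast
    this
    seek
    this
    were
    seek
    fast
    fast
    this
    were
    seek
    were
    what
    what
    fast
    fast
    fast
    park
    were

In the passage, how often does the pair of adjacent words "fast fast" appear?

Scanning the 52 overlapping bigram windows for "fast fast":
  position 5–6: fast fast
  position 15–16: fast fast
  position 24–25: fast fast
  position 29–30: fast fast
  position 41–42: fast fast
  position 49–50: fast fast
  position 50–51: fast fast

7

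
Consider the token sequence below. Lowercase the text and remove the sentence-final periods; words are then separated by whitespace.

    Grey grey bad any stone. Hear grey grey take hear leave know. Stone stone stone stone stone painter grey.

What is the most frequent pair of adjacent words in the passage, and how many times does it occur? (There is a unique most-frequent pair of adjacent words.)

Bigram frequencies (highest first):
  stone stone: 4
  grey grey: 2
  grey bad: 1
  bad any: 1
  any stone: 1
  stone hear: 1
  … (8 more, each ≤ 1)

"stone stone", 4 times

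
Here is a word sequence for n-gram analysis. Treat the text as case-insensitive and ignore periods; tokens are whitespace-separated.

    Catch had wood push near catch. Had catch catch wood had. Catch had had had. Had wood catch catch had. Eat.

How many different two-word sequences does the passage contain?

12

21 tokens → 20 bigram windows in total.
Repeated bigrams (each contributes count−1 duplicates):
  catch had: 4
  had had: 3
  catch catch: 2
  had catch: 2
  had wood: 2
8 duplicate windows → 20 − 8 = 12 distinct.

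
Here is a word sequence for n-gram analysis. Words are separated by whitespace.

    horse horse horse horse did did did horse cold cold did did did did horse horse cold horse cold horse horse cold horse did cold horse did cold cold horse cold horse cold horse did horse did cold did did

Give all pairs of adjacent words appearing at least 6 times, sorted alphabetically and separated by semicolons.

cold horse; did did; horse cold

Bigram counts meeting the condition (at least 6 times):
  cold horse: 7
  did did: 6
  horse cold: 6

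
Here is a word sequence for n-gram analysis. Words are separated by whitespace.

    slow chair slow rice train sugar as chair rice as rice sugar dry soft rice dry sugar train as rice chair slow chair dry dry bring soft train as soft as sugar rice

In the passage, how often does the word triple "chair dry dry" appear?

Scanning the 31 overlapping trigram windows for "chair dry dry":
  position 23–25: chair dry dry

1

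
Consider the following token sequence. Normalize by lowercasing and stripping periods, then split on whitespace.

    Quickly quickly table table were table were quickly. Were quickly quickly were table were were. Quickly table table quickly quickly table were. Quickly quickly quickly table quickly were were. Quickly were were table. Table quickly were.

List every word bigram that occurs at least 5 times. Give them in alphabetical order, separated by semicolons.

Bigram counts meeting the condition (at least 5 times):
  quickly quickly: 5
  quickly were: 5
  were quickly: 5

quickly quickly; quickly were; were quickly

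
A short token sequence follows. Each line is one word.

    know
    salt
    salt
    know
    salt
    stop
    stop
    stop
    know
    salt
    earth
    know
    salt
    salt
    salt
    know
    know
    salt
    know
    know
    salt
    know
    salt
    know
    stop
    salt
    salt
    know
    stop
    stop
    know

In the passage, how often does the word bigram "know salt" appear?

Scanning the 30 overlapping bigram windows for "know salt":
  position 1–2: know salt
  position 4–5: know salt
  position 9–10: know salt
  position 12–13: know salt
  position 17–18: know salt
  position 20–21: know salt
  position 22–23: know salt

7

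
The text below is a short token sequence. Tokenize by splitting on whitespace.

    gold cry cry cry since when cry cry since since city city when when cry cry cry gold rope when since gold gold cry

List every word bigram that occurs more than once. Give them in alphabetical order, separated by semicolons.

cry cry; cry since; gold cry; when cry

Bigram counts meeting the condition (more than once):
  cry cry: 5
  cry since: 2
  gold cry: 2
  when cry: 2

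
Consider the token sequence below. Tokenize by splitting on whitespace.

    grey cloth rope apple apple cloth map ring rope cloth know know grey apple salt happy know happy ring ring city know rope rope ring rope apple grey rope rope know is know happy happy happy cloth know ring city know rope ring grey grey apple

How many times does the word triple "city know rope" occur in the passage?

Scanning the 44 overlapping trigram windows for "city know rope":
  position 21–23: city know rope
  position 40–42: city know rope

2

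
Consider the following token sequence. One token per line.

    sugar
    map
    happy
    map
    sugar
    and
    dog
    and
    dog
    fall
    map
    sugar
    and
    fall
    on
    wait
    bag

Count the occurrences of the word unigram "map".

3

Scanning the 17 tokens for "map":
  position 2: map
  position 4: map
  position 11: map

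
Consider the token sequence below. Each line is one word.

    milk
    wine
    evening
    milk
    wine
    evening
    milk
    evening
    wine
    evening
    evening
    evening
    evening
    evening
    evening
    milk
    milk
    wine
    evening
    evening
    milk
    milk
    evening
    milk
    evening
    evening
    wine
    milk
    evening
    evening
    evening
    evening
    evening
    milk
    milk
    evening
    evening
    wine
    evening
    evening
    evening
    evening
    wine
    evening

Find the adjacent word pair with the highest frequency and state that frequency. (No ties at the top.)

"evening evening", 15 times

Bigram frequencies (highest first):
  evening evening: 15
  wine evening: 6
  evening milk: 6
  milk evening: 5
  evening wine: 4
  milk wine: 3
  … (2 more, each ≤ 3)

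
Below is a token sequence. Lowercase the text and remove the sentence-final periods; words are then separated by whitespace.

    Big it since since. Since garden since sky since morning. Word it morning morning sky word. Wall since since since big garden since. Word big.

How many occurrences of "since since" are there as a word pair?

Scanning the 24 overlapping bigram windows for "since since":
  position 3–4: since since
  position 4–5: since since
  position 18–19: since since
  position 19–20: since since

4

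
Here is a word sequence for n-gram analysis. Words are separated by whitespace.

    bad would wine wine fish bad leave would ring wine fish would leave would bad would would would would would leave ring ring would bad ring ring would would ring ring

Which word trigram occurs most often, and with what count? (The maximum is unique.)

"would would would", 3 times

Trigram frequencies (highest first):
  would would would: 3
  ring ring would: 2
  bad would wine: 1
  would wine wine: 1
  wine wine fish: 1
  wine fish bad: 1
  … (20 more, each ≤ 1)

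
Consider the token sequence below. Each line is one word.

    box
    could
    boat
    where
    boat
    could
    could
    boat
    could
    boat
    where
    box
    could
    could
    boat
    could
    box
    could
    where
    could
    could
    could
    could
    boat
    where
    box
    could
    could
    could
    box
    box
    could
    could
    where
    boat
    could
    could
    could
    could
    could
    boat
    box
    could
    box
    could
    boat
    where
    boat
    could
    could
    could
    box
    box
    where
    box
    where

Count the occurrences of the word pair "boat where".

Scanning the 55 overlapping bigram windows for "boat where":
  position 3–4: boat where
  position 10–11: boat where
  position 24–25: boat where
  position 46–47: boat where

4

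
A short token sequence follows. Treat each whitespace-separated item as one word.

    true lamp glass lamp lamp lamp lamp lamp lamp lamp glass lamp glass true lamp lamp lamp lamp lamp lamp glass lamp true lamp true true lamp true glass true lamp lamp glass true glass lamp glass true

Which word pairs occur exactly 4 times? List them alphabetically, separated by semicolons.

glass lamp; glass true

Bigram counts meeting the condition (exactly 4 times):
  glass lamp: 4
  glass true: 4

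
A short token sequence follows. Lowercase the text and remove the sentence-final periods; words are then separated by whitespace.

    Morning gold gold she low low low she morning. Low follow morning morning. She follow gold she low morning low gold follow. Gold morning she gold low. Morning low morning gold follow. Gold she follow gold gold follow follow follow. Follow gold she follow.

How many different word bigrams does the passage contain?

44 tokens → 43 bigram windows in total.
Repeated bigrams (each contributes count−1 duplicates):
  follow gold: 5
  gold she: 4
  follow follow: 3
  gold follow: 3
  low morning: 3
  morning low: 3
  she follow: 3
  gold gold: 2
  … (4 more repeated)
22 duplicate windows → 43 − 22 = 21 distinct.

21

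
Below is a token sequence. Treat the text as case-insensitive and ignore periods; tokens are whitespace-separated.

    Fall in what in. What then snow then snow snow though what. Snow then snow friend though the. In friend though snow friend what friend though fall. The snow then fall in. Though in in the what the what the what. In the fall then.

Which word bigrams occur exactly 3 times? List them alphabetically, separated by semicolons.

friend though; snow then; the what; then snow

Bigram counts meeting the condition (exactly 3 times):
  friend though: 3
  snow then: 3
  the what: 3
  then snow: 3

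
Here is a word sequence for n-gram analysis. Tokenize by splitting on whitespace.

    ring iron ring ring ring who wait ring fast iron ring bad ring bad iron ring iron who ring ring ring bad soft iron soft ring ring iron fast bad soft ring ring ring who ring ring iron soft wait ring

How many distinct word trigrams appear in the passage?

41 tokens → 39 trigram windows in total.
Repeated trigrams (each contributes count−1 duplicates):
  ring ring ring: 3
  ring ring iron: 2
  ring ring who: 2
  soft ring ring: 2
  who ring ring: 2
6 duplicate windows → 39 − 6 = 33 distinct.

33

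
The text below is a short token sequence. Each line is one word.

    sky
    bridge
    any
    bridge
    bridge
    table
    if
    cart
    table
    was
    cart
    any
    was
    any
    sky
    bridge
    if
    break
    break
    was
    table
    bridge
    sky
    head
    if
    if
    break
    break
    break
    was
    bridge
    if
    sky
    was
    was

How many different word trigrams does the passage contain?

35 tokens → 33 trigram windows in total.
Repeated trigrams (each contributes count−1 duplicates):
  break break was: 2
  if break break: 2
2 duplicate windows → 33 − 2 = 31 distinct.

31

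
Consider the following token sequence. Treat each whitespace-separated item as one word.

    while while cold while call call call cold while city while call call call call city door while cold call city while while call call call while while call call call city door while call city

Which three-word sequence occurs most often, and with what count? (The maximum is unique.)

"call call call", 5 times

Trigram frequencies (highest first):
  call call call: 5
  while call call: 4
  call call city: 2
  call city door: 2
  city door while: 2
  while while call: 2
  … (17 more, each ≤ 1)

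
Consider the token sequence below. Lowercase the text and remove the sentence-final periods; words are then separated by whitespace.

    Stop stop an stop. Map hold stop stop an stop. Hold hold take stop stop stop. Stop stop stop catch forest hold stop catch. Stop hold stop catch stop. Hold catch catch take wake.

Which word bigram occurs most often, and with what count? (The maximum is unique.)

Bigram frequencies (highest first):
  stop stop: 7
  hold stop: 3
  stop hold: 3
  stop catch: 3
  stop an: 2
  an stop: 2
  … (12 more, each ≤ 2)

"stop stop", 7 times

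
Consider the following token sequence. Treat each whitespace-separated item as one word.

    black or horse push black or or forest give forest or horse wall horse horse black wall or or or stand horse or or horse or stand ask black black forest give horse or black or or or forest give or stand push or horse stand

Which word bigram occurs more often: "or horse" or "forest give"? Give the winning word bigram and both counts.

"or horse": 4 occurrences
"forest give": 3 occurrences

"or horse" (4 vs 3)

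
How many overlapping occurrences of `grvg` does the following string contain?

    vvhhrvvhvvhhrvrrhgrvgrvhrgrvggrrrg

Sliding a length-4 window over the 34 characters (31 positions):
  position 18–21: grvg
  position 26–29: grvg

2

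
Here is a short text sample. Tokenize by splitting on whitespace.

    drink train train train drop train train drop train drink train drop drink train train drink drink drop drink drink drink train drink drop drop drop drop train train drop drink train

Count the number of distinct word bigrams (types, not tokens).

9

32 tokens → 31 bigram windows in total.
Repeated bigrams (each contributes count−1 duplicates):
  drink train: 5
  train train: 5
  train drop: 4
  drink drink: 3
  drop drink: 3
  drop drop: 3
  drop train: 3
  train drink: 3
  … (1 more repeated)
22 duplicate windows → 31 − 22 = 9 distinct.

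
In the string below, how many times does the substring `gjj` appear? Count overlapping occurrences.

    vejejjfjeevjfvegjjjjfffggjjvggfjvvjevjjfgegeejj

Sliding a length-3 window over the 47 characters (45 positions):
  position 16–18: gjj
  position 25–27: gjj

2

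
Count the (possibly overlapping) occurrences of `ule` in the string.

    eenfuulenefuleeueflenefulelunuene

Sliding a length-3 window over the 33 characters (31 positions):
  position 6–8: ule
  position 12–14: ule
  position 24–26: ule

3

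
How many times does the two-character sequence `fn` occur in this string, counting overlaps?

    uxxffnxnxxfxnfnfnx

3

Sliding a length-2 window over the 18 characters (17 positions):
  position 5–6: fn
  position 14–15: fn
  position 16–17: fn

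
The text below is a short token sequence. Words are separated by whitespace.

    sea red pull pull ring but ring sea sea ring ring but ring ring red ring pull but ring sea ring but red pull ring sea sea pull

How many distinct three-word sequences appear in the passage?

28 tokens → 26 trigram windows in total.
Repeated trigrams (each contributes count−1 duplicates):
  but ring sea: 2
  ring but ring: 2
  ring sea sea: 2
3 duplicate windows → 26 − 3 = 23 distinct.

23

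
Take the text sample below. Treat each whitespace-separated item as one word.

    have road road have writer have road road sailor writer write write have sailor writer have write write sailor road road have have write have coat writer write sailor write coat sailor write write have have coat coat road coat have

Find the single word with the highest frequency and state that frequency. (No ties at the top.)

Unigram frequencies (highest first):
  have: 11
  write: 9
  road: 7
  sailor: 5
  coat: 5
  writer: 4

"have", 11 times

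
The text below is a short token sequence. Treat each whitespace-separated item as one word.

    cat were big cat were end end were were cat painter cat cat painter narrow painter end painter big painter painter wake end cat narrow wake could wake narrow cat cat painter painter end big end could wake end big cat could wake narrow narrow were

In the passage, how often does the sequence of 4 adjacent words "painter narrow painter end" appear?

1

Scanning the 43 overlapping 4-gram windows for "painter narrow painter end":
  position 14–17: painter narrow painter end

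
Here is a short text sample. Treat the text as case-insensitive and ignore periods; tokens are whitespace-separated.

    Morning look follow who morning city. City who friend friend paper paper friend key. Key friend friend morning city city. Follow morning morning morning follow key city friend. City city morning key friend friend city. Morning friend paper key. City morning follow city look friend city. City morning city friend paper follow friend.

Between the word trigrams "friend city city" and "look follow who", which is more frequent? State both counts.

"friend city city" (2 vs 1)

"friend city city": 2 occurrences
"look follow who": 1 occurrence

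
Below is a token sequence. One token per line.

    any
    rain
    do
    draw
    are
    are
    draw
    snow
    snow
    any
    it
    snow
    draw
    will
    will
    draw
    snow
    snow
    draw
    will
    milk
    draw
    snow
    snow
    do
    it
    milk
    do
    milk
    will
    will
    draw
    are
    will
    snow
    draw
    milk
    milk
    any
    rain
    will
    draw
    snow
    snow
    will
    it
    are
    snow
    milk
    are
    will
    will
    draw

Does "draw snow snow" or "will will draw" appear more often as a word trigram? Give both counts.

"draw snow snow": 4 occurrences
"will will draw": 3 occurrences

"draw snow snow" (4 vs 3)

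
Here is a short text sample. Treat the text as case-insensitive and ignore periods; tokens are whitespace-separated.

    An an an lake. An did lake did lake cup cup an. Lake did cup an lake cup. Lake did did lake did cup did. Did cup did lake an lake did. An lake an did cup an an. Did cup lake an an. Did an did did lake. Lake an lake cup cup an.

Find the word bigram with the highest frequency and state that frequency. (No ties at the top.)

"an lake", 6 times

Bigram frequencies (highest first):
  an lake: 6
  lake an: 5
  an did: 5
  did lake: 5
  lake did: 5
  did cup: 5
  … (9 more, each ≤ 4)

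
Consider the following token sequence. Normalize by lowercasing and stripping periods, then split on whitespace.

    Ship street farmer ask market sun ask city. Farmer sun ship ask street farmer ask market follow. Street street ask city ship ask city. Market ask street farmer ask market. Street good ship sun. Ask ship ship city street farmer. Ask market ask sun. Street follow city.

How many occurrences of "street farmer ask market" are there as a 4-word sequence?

4

Scanning the 44 overlapping 4-gram windows for "street farmer ask market":
  position 2–5: street farmer ask market
  position 13–16: street farmer ask market
  position 27–30: street farmer ask market
  position 39–42: street farmer ask market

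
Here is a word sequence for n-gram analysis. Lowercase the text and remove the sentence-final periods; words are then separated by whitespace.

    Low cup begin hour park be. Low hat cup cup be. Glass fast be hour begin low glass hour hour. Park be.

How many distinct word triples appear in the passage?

22 tokens → 20 trigram windows in total.
Repeated trigrams (each contributes count−1 duplicates):
  hour park be: 2
1 duplicate windows → 20 − 1 = 19 distinct.

19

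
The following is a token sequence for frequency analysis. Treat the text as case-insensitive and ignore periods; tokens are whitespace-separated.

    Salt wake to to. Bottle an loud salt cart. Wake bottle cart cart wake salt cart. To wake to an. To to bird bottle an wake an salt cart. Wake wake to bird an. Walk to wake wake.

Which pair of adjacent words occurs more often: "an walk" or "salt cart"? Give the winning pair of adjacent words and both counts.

"an walk": 1 occurrence
"salt cart": 3 occurrences

"salt cart" (3 vs 1)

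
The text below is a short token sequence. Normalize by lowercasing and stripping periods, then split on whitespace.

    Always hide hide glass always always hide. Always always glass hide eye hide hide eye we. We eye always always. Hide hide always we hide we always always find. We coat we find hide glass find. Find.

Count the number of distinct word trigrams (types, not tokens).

33

37 tokens → 35 trigram windows in total.
Repeated trigrams (each contributes count−1 duplicates):
  always always hide: 2
  always hide hide: 2
2 duplicate windows → 35 − 2 = 33 distinct.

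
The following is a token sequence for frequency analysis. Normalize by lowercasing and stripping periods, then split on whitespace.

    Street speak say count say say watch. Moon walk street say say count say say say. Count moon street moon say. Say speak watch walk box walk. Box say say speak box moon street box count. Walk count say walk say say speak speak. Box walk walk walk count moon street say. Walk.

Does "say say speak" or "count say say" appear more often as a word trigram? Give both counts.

"say say speak": 3 occurrences
"count say say": 2 occurrences

"say say speak" (3 vs 2)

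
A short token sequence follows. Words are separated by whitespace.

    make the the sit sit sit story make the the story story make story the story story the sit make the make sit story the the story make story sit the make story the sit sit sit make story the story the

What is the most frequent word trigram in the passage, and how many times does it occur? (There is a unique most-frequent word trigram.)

"make story the", 3 times

Trigram frequencies (highest first):
  make story the: 3
  make the the: 2
  the sit sit: 2
  sit sit sit: 2
  the the story: 2
  the story story: 2
  … (24 more, each ≤ 2)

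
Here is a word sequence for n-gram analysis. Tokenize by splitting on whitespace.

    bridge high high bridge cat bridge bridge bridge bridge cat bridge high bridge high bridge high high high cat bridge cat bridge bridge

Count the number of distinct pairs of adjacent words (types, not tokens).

7

23 tokens → 22 bigram windows in total.
Repeated bigrams (each contributes count−1 duplicates):
  bridge bridge: 4
  bridge high: 4
  cat bridge: 4
  bridge cat: 3
  high bridge: 3
  high high: 3
15 duplicate windows → 22 − 15 = 7 distinct.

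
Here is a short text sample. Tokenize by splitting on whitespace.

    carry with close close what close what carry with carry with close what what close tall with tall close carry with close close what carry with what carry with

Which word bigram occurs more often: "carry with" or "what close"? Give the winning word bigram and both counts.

"carry with": 6 occurrences
"what close": 2 occurrences

"carry with" (6 vs 2)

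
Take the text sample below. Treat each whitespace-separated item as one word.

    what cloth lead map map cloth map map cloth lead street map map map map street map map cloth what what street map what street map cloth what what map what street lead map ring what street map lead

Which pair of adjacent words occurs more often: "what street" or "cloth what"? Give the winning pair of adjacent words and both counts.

"what street": 4 occurrences
"cloth what": 2 occurrences

"what street" (4 vs 2)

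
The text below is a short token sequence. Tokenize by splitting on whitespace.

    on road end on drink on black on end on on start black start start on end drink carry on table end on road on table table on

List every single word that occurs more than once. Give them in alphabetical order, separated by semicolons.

black; drink; end; on; road; start; table

Unigram counts meeting the condition (more than once):
  black: 2
  drink: 2
  end: 4
  on: 11
  road: 2
  start: 3
  table: 3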